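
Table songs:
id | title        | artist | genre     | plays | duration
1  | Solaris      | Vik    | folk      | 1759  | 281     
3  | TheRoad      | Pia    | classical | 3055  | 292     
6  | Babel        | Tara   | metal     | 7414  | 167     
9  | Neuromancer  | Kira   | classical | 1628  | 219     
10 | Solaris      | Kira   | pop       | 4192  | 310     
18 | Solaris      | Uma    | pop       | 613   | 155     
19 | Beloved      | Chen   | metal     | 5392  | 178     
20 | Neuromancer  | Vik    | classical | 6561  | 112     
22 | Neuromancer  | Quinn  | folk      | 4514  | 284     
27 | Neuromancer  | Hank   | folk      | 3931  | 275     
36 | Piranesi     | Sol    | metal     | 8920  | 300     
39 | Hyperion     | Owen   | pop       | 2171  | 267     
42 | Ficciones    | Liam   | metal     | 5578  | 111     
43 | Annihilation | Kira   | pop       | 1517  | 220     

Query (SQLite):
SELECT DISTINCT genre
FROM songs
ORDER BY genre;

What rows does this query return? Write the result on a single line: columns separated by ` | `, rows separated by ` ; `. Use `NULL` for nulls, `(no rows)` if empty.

classical ; folk ; metal ; pop

Collect distinct genre values from songs.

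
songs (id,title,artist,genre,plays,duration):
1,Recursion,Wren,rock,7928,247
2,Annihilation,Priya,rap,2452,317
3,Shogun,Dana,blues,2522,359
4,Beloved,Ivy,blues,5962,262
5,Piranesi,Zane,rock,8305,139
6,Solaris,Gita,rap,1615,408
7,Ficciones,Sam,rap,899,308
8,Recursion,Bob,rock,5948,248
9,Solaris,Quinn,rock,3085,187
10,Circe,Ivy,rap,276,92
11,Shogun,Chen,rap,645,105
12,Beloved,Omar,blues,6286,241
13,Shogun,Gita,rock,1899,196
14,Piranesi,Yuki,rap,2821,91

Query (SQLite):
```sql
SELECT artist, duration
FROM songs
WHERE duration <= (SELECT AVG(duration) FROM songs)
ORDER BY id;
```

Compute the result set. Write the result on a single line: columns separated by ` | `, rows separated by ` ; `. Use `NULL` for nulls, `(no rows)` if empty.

Zane | 139 ; Quinn | 187 ; Ivy | 92 ; Chen | 105 ; Gita | 196 ; Yuki | 91

Scalar subquery: AVG(duration) over all songs rows = 228.571429 (≈; comparison uses full precision).
Keep rows where duration <= that value.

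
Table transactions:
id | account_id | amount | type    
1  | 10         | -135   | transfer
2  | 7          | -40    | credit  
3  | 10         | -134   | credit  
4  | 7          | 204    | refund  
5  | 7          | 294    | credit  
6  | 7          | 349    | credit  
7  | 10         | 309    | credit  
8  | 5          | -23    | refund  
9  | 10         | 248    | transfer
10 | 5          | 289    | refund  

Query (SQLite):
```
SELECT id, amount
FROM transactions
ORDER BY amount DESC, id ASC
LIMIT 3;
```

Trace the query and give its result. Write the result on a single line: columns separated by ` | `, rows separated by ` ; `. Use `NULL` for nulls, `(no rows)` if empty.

6 | 349 ; 7 | 309 ; 5 | 294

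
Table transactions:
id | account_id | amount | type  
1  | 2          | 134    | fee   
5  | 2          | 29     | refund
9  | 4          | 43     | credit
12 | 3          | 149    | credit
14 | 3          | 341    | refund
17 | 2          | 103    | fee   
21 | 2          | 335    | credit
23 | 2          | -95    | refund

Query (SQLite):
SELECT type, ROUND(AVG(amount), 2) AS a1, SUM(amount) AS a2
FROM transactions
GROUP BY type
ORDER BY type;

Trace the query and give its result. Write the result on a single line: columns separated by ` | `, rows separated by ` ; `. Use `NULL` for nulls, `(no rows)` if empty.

Group transactions by type.
Per group compute: ROUND(AVG(amount), 2), SUM(amount).
  credit: ids {9, 12, 21} → ROUND(AVG(amount), 2)=175.67, SUM(amount)=527
  fee: ids {1, 17} → ROUND(AVG(amount), 2)=118.5, SUM(amount)=237
  refund: ids {5, 14, 23} → ROUND(AVG(amount), 2)=91.67, SUM(amount)=275

credit | 175.67 | 527 ; fee | 118.5 | 237 ; refund | 91.67 | 275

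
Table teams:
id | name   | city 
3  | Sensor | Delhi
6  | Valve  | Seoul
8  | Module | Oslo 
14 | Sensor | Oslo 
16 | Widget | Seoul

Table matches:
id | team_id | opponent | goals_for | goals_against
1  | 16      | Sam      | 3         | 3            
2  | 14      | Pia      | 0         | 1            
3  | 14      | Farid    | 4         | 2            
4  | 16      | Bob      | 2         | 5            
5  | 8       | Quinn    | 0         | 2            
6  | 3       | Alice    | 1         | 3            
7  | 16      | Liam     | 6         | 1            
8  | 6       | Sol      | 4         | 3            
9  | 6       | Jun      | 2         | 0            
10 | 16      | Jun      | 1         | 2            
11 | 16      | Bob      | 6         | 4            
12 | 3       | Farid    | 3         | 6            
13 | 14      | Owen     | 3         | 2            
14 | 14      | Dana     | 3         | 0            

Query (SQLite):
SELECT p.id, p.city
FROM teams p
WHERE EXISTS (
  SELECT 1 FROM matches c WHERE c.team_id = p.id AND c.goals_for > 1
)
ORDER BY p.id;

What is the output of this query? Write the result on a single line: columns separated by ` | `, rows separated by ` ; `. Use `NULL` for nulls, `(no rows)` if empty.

For each teams row, check whether any matches with matching team_id has goals_for > 1.
Keep rows where that is true.

3 | Delhi ; 6 | Seoul ; 14 | Oslo ; 16 | Seoul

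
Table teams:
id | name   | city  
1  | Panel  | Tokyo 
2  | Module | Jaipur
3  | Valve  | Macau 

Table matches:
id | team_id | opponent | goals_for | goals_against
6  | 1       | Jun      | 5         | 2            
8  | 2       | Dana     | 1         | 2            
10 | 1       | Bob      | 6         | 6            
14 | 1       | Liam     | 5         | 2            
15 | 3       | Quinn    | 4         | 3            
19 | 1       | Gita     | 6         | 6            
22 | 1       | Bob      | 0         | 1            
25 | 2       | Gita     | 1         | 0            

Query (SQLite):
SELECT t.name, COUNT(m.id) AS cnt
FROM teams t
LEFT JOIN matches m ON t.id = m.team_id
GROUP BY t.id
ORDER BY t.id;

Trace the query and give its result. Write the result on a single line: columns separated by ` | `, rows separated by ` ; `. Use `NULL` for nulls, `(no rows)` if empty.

Panel | 5 ; Module | 2 ; Valve | 1

LEFT JOIN keeps every teams row; unmatched ones get NULL for matches columns.
Group by teams.id and compute COUNT(m.id). COUNT(col) of an all-NULL group is 0.
  1: ids {6, 10, 14, 19, 22} → COUNT(m.id)=5
  2: ids {8, 25} → COUNT(m.id)=2
  3: ids {15} → COUNT(m.id)=1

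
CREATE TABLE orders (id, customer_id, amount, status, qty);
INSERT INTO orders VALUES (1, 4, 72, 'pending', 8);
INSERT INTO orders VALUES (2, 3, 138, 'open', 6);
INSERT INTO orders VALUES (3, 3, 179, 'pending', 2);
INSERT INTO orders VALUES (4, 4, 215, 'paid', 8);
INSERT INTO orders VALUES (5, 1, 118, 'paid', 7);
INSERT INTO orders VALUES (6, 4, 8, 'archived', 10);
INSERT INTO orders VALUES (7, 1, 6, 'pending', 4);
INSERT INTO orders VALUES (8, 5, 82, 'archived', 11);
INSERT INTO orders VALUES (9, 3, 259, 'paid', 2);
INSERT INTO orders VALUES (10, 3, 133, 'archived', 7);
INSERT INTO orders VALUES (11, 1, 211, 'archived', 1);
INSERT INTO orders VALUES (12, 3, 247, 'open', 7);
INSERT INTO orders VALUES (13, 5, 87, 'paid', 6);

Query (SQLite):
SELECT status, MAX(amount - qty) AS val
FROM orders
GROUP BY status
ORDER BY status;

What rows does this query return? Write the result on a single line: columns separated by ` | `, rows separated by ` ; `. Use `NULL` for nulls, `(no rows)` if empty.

archived | 210 ; open | 240 ; paid | 257 ; pending | 177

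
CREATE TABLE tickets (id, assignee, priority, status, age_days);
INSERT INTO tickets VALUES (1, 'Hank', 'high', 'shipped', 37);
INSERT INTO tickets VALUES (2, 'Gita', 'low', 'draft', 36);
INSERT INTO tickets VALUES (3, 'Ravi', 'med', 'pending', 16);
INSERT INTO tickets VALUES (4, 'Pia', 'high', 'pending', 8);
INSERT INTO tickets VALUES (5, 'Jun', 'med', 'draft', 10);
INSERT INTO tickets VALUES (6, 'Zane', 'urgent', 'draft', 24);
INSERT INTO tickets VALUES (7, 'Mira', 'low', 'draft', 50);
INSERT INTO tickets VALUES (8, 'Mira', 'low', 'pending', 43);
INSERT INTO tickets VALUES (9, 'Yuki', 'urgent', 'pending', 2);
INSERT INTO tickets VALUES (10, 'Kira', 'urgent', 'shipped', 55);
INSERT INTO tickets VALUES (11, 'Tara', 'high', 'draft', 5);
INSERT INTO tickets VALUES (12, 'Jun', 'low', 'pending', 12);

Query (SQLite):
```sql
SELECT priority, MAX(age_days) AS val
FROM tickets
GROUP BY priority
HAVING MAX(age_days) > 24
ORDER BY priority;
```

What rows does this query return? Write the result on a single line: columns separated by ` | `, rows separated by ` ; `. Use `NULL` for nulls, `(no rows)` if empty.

Partition tickets by priority; compute MAX(age_days) within each group.
HAVING: keep groups where MAX(age_days) > 24.
  high: ids {1, 4, 11} → MAX(age_days)=37
  low: ids {2, 7, 8, 12} → MAX(age_days)=50
  med: ids {3, 5} → MAX(age_days)=16
  urgent: ids {6, 9, 10} → MAX(age_days)=55

high | 37 ; low | 50 ; urgent | 55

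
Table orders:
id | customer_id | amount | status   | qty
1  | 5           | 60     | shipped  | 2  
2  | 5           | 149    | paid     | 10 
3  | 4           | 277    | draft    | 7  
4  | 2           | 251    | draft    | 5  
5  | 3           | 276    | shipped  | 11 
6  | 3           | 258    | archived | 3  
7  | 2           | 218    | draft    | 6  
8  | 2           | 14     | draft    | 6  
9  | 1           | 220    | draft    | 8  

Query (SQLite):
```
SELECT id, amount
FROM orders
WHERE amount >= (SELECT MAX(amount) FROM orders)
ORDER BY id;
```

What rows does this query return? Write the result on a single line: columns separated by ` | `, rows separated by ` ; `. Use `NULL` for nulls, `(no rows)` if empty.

3 | 277

Scalar subquery: MAX(amount) over all orders rows = 277.
Keep rows where amount >= that value.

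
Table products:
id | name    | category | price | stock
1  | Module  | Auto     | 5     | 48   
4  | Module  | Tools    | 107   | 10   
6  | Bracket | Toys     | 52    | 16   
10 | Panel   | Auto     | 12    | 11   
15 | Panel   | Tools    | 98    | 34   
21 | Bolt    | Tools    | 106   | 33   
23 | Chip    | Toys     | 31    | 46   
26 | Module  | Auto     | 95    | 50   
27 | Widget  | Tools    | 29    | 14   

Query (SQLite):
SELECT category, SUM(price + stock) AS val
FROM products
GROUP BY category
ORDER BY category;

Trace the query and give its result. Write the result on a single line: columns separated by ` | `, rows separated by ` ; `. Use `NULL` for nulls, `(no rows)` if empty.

Auto | 221 ; Tools | 431 ; Toys | 145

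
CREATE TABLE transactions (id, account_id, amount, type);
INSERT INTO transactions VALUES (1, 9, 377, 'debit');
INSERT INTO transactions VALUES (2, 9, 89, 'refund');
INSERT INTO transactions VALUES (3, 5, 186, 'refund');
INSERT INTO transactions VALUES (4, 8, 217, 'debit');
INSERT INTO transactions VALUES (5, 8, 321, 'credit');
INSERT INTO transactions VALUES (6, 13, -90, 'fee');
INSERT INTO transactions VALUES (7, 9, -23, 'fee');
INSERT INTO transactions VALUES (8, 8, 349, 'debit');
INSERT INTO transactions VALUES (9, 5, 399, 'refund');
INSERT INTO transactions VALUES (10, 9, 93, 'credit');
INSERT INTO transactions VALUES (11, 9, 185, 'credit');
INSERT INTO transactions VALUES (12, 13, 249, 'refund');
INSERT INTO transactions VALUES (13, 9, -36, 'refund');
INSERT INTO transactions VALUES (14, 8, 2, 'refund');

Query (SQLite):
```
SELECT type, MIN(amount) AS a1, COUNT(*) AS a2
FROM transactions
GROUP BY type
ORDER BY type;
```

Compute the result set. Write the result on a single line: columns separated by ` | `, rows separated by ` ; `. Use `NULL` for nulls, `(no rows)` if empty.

credit | 93 | 3 ; debit | 217 | 3 ; fee | -90 | 2 ; refund | -36 | 6

Group transactions by type.
Per group compute: MIN(amount), COUNT(*).
  credit: ids {5, 10, 11} → MIN(amount)=93, COUNT(*)=3
  debit: ids {1, 4, 8} → MIN(amount)=217, COUNT(*)=3
  fee: ids {6, 7} → MIN(amount)=-90, COUNT(*)=2
  refund: ids {2, 3, 9, 12, 13, 14} → MIN(amount)=-36, COUNT(*)=6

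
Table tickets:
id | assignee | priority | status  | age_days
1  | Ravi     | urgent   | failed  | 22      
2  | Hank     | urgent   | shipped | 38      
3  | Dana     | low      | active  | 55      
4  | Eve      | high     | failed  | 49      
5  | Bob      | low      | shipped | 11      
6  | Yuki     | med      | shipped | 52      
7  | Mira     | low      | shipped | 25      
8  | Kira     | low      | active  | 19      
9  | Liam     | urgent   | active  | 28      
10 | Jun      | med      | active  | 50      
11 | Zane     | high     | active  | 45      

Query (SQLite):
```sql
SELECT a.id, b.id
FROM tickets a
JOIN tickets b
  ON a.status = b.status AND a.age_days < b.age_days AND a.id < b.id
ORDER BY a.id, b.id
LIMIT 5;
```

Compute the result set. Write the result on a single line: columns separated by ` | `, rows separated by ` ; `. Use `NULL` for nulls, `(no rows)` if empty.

Pairs (a,b) with same status, a.age_days < b.age_days, a.id < b.id.
status groups: active:{3,8,9,10,11} failed:{1,4} shipped:{2,5,6,7}
Ordered by (a.id, b.id); first 5.

1 | 4 ; 2 | 6 ; 5 | 6 ; 5 | 7 ; 8 | 9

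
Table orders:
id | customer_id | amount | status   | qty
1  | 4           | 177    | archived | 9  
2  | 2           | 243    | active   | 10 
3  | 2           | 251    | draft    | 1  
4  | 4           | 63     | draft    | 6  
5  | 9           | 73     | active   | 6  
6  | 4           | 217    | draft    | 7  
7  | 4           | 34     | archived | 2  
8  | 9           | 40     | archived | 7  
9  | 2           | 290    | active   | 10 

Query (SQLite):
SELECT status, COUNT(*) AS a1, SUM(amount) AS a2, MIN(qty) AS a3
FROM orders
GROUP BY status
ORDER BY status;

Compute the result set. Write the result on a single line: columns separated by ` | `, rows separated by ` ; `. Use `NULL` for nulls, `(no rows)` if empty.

active | 3 | 606 | 6 ; archived | 3 | 251 | 2 ; draft | 3 | 531 | 1

Group orders by status.
Per group compute: COUNT(*), SUM(amount), MIN(qty).
  active: ids {2, 5, 9} → COUNT(*)=3, SUM(amount)=606, MIN(qty)=6
  archived: ids {1, 7, 8} → COUNT(*)=3, SUM(amount)=251, MIN(qty)=2
  draft: ids {3, 4, 6} → COUNT(*)=3, SUM(amount)=531, MIN(qty)=1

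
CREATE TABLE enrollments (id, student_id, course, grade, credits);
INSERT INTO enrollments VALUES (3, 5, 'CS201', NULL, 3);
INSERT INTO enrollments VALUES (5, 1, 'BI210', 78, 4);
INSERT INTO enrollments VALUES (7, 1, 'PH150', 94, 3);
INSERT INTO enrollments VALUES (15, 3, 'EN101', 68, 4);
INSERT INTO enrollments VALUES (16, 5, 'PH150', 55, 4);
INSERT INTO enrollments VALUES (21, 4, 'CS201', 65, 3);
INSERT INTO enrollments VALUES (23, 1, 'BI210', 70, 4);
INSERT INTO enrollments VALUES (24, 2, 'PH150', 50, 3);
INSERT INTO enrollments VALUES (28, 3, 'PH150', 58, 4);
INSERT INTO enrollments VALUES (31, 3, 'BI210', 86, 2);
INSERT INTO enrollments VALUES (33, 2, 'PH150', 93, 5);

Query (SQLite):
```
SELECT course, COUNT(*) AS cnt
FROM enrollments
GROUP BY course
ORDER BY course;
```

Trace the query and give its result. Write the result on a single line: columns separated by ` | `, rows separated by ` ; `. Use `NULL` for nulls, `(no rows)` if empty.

Partition enrollments by course; compute COUNT(*) within each group.
  BI210: ids {5, 23, 31} → COUNT(*)=3
  CS201: ids {3, 21} → COUNT(*)=2
  EN101: ids {15} → COUNT(*)=1
  PH150: ids {7, 16, 24, 28, 33} → COUNT(*)=5

BI210 | 3 ; CS201 | 2 ; EN101 | 1 ; PH150 | 5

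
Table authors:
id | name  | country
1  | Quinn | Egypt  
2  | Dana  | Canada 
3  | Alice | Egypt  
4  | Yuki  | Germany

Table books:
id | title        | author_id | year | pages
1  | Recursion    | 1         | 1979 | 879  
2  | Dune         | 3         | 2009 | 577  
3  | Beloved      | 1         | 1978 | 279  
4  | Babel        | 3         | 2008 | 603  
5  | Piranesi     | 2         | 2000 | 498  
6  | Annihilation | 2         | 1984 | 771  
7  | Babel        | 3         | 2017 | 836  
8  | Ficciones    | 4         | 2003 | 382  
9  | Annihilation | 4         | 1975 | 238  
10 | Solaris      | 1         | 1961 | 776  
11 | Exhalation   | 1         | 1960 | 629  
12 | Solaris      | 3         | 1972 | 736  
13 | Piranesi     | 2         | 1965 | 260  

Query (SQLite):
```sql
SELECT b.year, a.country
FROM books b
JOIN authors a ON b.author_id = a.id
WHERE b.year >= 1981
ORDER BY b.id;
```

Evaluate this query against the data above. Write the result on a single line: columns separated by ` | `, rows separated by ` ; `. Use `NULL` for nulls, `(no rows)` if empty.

Each books row matches the authors row where author_id = authors.id.
Then keep rows with b.year >= 1981.

2009 | Egypt ; 2008 | Egypt ; 2000 | Canada ; 1984 | Canada ; 2017 | Egypt ; 2003 | Germany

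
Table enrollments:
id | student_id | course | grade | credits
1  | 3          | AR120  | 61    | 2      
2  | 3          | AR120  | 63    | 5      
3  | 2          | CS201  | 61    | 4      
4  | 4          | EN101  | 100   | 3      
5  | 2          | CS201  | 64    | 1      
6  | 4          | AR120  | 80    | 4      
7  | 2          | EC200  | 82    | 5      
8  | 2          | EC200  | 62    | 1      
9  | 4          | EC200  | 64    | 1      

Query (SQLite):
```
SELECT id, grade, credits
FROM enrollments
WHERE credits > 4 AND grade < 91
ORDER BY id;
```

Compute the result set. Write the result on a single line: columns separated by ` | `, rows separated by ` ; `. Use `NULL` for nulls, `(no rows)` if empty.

credits > 4: ids {2, 7}
grade < 91: ids {1, 2, 3, 5, 6, 7, 8, 9}
Combine with AND.

2 | 63 | 5 ; 7 | 82 | 5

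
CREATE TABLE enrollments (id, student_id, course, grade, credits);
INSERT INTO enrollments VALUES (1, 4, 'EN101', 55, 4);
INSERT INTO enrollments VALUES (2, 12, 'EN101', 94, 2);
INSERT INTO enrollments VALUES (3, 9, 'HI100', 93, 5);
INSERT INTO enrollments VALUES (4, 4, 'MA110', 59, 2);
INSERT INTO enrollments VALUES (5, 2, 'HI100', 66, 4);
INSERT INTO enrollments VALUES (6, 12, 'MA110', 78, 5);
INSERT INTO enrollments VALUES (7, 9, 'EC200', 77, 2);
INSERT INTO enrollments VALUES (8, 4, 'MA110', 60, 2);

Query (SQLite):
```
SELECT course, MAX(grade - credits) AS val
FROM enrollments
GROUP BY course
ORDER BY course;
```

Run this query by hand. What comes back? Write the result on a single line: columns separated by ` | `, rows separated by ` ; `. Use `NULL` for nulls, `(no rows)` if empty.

EC200 | 75 ; EN101 | 92 ; HI100 | 88 ; MA110 | 73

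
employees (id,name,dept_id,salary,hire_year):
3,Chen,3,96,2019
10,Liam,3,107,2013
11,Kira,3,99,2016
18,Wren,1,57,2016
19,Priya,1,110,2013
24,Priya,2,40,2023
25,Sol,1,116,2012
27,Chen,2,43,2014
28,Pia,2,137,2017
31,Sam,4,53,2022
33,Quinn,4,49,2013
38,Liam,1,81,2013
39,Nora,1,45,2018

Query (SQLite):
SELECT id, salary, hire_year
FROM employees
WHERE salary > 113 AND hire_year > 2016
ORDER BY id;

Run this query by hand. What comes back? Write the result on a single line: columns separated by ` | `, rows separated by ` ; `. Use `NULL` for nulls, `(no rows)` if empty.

salary > 113: ids {25, 28}
hire_year > 2016: ids {3, 24, 28, 31, 39}
Combine with AND.

28 | 137 | 2017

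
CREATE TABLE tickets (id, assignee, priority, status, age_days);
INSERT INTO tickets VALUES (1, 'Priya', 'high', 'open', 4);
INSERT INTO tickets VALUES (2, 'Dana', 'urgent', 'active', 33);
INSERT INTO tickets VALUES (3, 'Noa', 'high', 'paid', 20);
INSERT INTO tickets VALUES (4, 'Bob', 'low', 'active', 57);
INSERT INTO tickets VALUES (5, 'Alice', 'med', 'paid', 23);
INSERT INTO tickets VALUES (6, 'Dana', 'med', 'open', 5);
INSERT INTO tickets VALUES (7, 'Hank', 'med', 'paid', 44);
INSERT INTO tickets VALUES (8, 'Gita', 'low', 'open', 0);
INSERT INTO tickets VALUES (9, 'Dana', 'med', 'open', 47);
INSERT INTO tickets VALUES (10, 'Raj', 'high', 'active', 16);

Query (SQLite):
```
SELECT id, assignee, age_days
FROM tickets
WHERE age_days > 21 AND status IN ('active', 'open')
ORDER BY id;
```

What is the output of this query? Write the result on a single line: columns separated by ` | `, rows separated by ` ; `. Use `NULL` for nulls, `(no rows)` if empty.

age_days > 21: ids {2, 4, 5, 7, 9}
status IN ('active', 'open'): ids {1, 2, 4, 6, 8, 9, 10}
Combine with AND.

2 | Dana | 33 ; 4 | Bob | 57 ; 9 | Dana | 47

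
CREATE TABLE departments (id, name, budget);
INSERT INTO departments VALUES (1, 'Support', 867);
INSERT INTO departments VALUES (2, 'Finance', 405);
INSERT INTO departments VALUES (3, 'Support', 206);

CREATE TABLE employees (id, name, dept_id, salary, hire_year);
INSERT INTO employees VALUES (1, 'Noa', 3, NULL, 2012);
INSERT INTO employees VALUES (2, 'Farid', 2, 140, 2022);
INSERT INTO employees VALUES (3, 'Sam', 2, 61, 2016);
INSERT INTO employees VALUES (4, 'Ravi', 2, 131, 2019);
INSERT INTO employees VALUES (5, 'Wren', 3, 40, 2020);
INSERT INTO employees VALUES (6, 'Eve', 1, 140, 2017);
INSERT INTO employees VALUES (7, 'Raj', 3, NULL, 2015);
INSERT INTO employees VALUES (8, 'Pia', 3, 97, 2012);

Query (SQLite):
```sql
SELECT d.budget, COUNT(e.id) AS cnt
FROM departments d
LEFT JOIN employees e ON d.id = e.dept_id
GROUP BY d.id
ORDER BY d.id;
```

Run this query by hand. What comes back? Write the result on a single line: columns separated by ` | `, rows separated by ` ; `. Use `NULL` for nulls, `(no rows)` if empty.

LEFT JOIN keeps every departments row; unmatched ones get NULL for employees columns.
Group by departments.id and compute COUNT(e.id). COUNT(col) of an all-NULL group is 0.
  1: ids {6} → COUNT(e.id)=1
  2: ids {2, 3, 4} → COUNT(e.id)=3
  3: ids {1, 5, 7, 8} → COUNT(e.id)=4

867 | 1 ; 405 | 3 ; 206 | 4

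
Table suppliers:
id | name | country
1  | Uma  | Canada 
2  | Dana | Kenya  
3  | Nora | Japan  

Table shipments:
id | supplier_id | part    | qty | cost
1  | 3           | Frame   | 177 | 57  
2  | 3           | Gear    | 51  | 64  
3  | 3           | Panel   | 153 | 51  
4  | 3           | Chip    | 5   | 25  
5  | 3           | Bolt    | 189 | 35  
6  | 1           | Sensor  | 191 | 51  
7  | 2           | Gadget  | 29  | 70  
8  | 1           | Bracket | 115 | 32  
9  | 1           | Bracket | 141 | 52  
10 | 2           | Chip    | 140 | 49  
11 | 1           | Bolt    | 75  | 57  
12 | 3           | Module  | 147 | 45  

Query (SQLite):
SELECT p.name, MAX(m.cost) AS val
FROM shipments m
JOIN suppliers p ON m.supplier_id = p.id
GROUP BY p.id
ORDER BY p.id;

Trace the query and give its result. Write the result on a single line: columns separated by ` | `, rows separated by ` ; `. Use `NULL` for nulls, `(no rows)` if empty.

Uma | 57 ; Dana | 70 ; Nora | 64

Join each shipments row to its suppliers via supplier_id.
Group joined rows by suppliers.id; compute MAX(m.cost) per group.
  1: ids {6, 8, 9, 11} → MAX(m.cost)=57
  2: ids {7, 10} → MAX(m.cost)=70
  3: ids {1, 2, 3, 4, 5, 12} → MAX(m.cost)=64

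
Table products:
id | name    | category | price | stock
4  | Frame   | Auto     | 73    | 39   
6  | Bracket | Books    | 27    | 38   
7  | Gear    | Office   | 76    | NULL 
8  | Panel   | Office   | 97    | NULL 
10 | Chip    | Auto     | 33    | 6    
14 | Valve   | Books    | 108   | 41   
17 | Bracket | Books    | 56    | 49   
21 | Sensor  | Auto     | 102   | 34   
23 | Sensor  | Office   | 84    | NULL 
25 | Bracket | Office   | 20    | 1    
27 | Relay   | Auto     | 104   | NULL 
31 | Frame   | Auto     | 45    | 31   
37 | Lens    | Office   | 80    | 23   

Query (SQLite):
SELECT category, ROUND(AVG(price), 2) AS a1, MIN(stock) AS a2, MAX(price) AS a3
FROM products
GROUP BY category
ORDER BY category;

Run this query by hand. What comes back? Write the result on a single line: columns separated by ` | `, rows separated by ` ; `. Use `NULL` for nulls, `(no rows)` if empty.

Group products by category.
Per group compute: ROUND(AVG(price), 2), MIN(stock), MAX(price).
  Auto: ids {4, 10, 21, 27, 31} → ROUND(AVG(price), 2)=71.4, MIN(stock)=6, MAX(price)=104
  Books: ids {6, 14, 17} → ROUND(AVG(price), 2)=63.67, MIN(stock)=38, MAX(price)=108
  Office: ids {7, 8, 23, 25, 37} → ROUND(AVG(price), 2)=71.4, MIN(stock)=1, MAX(price)=97

Auto | 71.4 | 6 | 104 ; Books | 63.67 | 38 | 108 ; Office | 71.4 | 1 | 97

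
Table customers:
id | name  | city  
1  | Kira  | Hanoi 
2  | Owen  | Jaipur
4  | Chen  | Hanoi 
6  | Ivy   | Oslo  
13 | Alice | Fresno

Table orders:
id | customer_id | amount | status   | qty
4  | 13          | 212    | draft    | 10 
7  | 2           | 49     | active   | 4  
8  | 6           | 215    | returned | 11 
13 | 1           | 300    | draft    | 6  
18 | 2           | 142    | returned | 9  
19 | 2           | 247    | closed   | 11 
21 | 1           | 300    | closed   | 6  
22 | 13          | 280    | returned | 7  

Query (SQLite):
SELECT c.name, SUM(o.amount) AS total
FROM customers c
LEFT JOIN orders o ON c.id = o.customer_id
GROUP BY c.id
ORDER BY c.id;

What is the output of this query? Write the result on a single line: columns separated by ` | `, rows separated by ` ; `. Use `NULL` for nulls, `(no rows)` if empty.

LEFT JOIN keeps every customers row; unmatched ones get NULL for orders columns.
Group by customers.id and compute SUM(o.amount). SUM over an all-NULL group is NULL.
  1: ids {13, 21} → SUM(o.amount)=600
  2: ids {7, 18, 19} → SUM(o.amount)=438
  4: ids {—} → SUM(o.amount)=NULL
  6: ids {8} → SUM(o.amount)=215
  13: ids {4, 22} → SUM(o.amount)=492

Kira | 600 ; Owen | 438 ; Chen | NULL ; Ivy | 215 ; Alice | 492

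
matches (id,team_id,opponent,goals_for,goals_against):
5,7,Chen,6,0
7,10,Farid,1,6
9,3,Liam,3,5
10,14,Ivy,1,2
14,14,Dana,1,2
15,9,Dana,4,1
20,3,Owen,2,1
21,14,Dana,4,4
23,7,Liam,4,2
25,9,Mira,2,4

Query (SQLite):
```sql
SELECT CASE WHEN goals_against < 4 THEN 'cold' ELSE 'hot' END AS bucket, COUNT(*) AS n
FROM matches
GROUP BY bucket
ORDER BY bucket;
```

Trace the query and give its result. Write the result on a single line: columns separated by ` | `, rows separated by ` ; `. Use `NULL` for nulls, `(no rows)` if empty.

cold | 6 ; hot | 4

Bucket rows by goals_against < 4 → 'cold' else 'hot'; count each bucket.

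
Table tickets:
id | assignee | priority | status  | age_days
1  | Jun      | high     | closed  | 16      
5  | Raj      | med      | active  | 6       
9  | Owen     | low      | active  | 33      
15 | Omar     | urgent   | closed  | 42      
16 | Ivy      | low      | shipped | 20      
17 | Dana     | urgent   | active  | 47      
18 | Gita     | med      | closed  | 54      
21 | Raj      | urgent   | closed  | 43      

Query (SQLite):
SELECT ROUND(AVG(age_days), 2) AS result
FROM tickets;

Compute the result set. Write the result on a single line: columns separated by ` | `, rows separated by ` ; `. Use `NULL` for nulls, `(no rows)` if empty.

All age_days values: [16, 6, 33, 42, 20, 47, 54, 43].
AVG = 261 / 8 (rounded to 2 dp).

32.63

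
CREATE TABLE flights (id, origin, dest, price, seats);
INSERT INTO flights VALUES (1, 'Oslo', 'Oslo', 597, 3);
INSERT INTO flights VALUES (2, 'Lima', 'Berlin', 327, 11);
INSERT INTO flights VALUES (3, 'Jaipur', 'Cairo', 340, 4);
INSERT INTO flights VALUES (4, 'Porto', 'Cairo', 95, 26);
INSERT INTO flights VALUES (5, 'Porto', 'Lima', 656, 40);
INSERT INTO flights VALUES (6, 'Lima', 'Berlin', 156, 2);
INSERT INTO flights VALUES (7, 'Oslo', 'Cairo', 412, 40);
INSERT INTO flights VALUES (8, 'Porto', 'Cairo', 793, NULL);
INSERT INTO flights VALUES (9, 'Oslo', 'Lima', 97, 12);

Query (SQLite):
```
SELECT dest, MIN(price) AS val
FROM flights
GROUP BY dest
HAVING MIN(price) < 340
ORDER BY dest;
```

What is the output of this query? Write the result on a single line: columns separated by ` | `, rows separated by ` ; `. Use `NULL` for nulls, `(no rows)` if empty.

Berlin | 156 ; Cairo | 95 ; Lima | 97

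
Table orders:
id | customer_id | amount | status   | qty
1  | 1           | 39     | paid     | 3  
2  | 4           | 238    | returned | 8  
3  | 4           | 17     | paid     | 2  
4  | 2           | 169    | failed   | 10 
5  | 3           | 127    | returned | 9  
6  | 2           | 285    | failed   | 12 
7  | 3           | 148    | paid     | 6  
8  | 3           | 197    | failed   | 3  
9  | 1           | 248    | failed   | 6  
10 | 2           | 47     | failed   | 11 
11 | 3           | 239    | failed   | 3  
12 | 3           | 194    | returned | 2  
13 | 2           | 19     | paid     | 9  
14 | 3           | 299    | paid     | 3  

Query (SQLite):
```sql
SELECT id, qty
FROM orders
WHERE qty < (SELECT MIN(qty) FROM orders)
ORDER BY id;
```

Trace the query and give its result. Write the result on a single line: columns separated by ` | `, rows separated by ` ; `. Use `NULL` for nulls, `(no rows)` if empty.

Scalar subquery: MIN(qty) over all orders rows = 2.
Keep rows where qty < that value.

(no rows)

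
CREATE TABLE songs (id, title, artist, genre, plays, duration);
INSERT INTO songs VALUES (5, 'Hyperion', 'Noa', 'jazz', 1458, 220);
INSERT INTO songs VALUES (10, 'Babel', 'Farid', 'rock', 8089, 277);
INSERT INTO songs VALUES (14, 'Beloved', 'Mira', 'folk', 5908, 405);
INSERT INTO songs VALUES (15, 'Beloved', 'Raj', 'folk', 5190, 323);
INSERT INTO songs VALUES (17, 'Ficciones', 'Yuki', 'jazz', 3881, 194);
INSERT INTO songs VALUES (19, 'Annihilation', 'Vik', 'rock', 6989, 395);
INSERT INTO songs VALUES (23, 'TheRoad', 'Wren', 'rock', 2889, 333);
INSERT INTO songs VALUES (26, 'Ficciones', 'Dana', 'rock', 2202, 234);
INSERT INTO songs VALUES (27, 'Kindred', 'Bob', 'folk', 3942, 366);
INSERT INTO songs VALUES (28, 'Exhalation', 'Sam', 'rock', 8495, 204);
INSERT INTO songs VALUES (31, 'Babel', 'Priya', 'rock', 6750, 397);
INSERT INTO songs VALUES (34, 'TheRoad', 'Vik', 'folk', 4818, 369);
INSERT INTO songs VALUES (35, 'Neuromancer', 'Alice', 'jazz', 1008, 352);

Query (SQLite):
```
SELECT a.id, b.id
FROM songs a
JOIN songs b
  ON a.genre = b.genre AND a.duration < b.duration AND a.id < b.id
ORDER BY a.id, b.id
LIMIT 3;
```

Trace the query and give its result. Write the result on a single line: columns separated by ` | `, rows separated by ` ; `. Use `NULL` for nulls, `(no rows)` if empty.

Pairs (a,b) with same genre, a.duration < b.duration, a.id < b.id.
genre groups: folk:{14,15,27,34} jazz:{5,17,35} rock:{10,19,23,26,28,31}
Ordered by (a.id, b.id); first 3.

5 | 35 ; 10 | 19 ; 10 | 23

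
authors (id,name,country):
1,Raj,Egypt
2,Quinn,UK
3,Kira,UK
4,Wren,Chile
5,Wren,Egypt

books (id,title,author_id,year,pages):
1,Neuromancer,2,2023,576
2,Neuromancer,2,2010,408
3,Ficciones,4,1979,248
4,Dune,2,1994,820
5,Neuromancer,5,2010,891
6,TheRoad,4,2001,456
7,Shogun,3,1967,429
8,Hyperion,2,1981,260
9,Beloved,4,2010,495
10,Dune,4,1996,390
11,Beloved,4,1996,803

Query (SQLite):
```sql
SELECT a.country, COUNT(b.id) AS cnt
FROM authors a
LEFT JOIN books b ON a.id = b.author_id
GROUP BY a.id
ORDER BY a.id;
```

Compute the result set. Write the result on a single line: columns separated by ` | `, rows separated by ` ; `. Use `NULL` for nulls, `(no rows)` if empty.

LEFT JOIN keeps every authors row; unmatched ones get NULL for books columns.
Group by authors.id and compute COUNT(b.id). COUNT(col) of an all-NULL group is 0.
  1: ids {—} → COUNT(b.id)=0
  2: ids {1, 2, 4, 8} → COUNT(b.id)=4
  3: ids {7} → COUNT(b.id)=1
  4: ids {3, 6, 9, 10, 11} → COUNT(b.id)=5
  5: ids {5} → COUNT(b.id)=1

Egypt | 0 ; UK | 4 ; UK | 1 ; Chile | 5 ; Egypt | 1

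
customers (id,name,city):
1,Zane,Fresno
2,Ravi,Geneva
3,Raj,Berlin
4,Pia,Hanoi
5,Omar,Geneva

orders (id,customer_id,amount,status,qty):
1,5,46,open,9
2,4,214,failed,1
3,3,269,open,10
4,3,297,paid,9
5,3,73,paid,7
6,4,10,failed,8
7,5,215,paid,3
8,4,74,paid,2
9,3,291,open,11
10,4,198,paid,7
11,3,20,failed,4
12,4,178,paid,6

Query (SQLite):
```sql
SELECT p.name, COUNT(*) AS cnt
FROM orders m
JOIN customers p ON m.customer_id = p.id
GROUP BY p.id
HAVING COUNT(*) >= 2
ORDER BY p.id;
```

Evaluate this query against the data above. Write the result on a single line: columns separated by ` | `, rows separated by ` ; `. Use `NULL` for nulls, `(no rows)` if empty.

Join each orders row to its customers via customer_id.
Group joined rows by customers.id; compute COUNT(*) per group.
HAVING: keep groups with count ≥ 2.
  3: ids {3, 4, 5, 9, 11} → COUNT(*)=5
  4: ids {2, 6, 8, 10, 12} → COUNT(*)=5
  5: ids {1, 7} → COUNT(*)=2

Raj | 5 ; Pia | 5 ; Omar | 2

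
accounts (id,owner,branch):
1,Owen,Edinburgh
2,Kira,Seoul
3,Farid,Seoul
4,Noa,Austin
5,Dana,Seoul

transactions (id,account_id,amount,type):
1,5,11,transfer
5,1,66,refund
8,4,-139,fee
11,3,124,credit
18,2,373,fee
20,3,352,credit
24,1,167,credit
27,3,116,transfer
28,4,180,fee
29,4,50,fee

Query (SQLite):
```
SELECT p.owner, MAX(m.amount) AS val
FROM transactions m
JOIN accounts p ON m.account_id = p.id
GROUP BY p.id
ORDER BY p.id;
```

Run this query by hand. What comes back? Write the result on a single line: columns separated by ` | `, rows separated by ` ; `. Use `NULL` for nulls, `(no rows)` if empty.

Owen | 167 ; Kira | 373 ; Farid | 352 ; Noa | 180 ; Dana | 11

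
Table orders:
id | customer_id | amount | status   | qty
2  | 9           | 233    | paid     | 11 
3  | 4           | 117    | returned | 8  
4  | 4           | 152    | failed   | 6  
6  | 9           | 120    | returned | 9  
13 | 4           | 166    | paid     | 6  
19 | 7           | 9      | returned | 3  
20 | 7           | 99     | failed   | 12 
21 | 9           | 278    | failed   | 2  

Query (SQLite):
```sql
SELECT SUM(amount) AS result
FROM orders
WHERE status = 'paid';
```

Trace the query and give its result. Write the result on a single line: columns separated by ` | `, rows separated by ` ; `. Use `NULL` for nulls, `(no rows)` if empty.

Rows where status='paid' → amount values: [233, 166].
SUM of non-NULL values = 399.

399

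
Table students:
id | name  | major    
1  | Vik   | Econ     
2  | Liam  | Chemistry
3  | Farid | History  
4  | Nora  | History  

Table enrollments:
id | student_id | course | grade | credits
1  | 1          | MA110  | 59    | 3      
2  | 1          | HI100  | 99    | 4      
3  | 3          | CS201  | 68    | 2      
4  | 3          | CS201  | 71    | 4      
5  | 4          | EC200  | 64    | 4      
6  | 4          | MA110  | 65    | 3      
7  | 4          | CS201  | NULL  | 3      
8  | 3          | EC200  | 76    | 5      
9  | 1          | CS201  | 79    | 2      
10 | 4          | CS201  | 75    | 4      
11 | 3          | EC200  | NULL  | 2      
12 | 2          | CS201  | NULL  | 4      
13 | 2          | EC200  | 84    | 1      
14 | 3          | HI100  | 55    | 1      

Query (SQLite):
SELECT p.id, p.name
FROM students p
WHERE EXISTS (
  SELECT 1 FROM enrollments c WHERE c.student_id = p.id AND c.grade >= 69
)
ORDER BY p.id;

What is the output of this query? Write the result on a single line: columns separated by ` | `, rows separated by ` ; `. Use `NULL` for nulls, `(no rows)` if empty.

1 | Vik ; 2 | Liam ; 3 | Farid ; 4 | Nora

For each students row, check whether any enrollments with matching student_id has grade >= 69.
Keep rows where that is true.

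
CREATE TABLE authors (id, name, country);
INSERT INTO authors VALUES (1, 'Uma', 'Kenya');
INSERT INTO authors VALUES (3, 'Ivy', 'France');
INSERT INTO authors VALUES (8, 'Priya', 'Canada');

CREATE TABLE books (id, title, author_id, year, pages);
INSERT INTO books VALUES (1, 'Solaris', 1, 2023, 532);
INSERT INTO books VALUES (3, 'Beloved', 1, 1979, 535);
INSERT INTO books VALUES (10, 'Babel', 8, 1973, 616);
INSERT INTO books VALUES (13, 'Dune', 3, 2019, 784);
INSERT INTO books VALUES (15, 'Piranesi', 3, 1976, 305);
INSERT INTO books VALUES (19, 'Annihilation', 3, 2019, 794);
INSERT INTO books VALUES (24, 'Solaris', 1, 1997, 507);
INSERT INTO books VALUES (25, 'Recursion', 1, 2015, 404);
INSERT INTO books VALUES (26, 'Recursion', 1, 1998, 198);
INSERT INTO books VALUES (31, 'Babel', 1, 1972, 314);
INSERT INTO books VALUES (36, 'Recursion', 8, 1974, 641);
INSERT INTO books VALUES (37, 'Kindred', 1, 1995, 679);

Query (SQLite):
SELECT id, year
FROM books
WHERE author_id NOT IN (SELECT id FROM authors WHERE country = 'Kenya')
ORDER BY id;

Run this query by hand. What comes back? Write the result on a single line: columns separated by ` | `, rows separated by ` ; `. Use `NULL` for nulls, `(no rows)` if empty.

Inner query: authors.id where country = 'Kenya'.
Outer: keep books rows whose author_id is not in that set.
Inner query → {1}

10 | 1973 ; 13 | 2019 ; 15 | 1976 ; 19 | 2019 ; 36 | 1974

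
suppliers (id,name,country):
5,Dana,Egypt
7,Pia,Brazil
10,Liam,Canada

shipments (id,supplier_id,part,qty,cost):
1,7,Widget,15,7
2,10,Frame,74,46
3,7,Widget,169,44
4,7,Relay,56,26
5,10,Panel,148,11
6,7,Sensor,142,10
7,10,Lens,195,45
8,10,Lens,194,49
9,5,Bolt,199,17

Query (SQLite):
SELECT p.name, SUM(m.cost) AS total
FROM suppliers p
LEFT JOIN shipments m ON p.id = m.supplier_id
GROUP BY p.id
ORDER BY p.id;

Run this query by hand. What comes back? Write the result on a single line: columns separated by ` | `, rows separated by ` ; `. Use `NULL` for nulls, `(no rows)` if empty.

LEFT JOIN keeps every suppliers row; unmatched ones get NULL for shipments columns.
Group by suppliers.id and compute SUM(m.cost). SUM over an all-NULL group is NULL.
  5: ids {9} → SUM(m.cost)=17
  7: ids {1, 3, 4, 6} → SUM(m.cost)=87
  10: ids {2, 5, 7, 8} → SUM(m.cost)=151

Dana | 17 ; Pia | 87 ; Liam | 151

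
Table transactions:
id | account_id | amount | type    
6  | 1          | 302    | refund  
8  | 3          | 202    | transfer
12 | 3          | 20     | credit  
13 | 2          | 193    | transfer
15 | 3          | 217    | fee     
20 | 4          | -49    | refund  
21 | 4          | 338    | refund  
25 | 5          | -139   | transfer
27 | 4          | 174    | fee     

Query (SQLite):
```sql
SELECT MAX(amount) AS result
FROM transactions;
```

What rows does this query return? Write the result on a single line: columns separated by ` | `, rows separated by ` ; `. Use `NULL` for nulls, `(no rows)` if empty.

All amount values: [302, 202, 20, 193, 217, -49, 338, -139, 174].
MAX of non-NULL values = 338.

338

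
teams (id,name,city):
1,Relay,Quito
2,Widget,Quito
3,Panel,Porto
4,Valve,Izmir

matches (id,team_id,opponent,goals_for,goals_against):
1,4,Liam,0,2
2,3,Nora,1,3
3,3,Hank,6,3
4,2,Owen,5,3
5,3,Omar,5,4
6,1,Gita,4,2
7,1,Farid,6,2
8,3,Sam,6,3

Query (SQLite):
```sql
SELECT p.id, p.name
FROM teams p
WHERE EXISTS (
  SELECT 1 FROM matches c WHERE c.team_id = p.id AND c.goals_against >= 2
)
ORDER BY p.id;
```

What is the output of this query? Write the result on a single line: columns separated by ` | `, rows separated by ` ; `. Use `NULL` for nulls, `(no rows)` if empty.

1 | Relay ; 2 | Widget ; 3 | Panel ; 4 | Valve

For each teams row, check whether any matches with matching team_id has goals_against >= 2.
Keep rows where that is true.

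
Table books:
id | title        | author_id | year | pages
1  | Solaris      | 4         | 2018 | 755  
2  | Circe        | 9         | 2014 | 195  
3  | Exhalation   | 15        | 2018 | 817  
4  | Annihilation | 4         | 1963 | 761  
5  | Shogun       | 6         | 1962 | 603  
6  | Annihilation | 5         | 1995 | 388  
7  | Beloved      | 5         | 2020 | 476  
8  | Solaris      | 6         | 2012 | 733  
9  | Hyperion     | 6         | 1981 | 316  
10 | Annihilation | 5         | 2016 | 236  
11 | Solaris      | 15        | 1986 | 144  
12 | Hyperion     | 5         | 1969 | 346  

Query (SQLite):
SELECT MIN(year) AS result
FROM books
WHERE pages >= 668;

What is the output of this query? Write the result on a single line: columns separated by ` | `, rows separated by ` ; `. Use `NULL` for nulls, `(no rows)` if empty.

1963

Rows where pages >= 668 → year values: [2018, 2018, 1963, 2012].
MIN of non-NULL values = 1963.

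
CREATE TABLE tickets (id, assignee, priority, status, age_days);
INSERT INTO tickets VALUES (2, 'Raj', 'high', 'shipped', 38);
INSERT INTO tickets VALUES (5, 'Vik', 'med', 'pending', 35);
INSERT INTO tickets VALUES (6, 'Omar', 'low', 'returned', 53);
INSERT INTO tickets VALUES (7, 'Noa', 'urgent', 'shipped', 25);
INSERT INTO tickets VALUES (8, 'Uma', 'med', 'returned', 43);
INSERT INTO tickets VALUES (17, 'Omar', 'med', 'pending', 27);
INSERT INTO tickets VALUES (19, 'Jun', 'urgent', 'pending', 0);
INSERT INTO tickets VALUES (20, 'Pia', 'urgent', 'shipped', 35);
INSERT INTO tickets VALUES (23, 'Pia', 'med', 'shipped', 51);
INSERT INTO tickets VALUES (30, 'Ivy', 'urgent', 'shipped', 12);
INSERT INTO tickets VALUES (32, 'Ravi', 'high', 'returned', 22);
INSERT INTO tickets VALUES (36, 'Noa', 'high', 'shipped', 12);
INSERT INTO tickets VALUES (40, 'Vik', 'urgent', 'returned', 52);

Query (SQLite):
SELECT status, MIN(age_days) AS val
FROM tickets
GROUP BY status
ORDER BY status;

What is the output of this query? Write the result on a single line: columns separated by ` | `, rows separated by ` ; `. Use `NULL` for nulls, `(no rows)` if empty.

Partition tickets by status; compute MIN(age_days) within each group.
  pending: ids {5, 17, 19} → MIN(age_days)=0
  returned: ids {6, 8, 32, 40} → MIN(age_days)=22
  shipped: ids {2, 7, 20, 23, 30, 36} → MIN(age_days)=12

pending | 0 ; returned | 22 ; shipped | 12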